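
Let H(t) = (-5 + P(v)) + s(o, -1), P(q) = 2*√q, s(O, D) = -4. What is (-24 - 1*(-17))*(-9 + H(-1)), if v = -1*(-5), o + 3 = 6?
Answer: 126 - 14*√5 ≈ 94.695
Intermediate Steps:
o = 3 (o = -3 + 6 = 3)
v = 5
H(t) = -9 + 2*√5 (H(t) = (-5 + 2*√5) - 4 = -9 + 2*√5)
(-24 - 1*(-17))*(-9 + H(-1)) = (-24 - 1*(-17))*(-9 + (-9 + 2*√5)) = (-24 + 17)*(-18 + 2*√5) = -7*(-18 + 2*√5) = 126 - 14*√5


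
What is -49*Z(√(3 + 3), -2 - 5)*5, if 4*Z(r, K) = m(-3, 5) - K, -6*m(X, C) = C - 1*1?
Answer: -4655/12 ≈ -387.92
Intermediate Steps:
m(X, C) = ⅙ - C/6 (m(X, C) = -(C - 1*1)/6 = -(C - 1)/6 = -(-1 + C)/6 = ⅙ - C/6)
Z(r, K) = -⅙ - K/4 (Z(r, K) = ((⅙ - ⅙*5) - K)/4 = ((⅙ - ⅚) - K)/4 = (-⅔ - K)/4 = -⅙ - K/4)
-49*Z(√(3 + 3), -2 - 5)*5 = -49*(-⅙ - (-2 - 5)/4)*5 = -49*(-⅙ - ¼*(-7))*5 = -49*(-⅙ + 7/4)*5 = -49*19/12*5 = -931/12*5 = -4655/12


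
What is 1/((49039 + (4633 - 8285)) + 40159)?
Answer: 1/85546 ≈ 1.1690e-5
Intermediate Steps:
1/((49039 + (4633 - 8285)) + 40159) = 1/((49039 - 3652) + 40159) = 1/(45387 + 40159) = 1/85546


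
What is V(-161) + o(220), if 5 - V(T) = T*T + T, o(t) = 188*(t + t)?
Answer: 56965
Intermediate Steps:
o(t) = 376*t (o(t) = 188*(2*t) = 376*t)
V(T) = 5 - T - T**2 (V(T) = 5 - (T*T + T) = 5 - (T**2 + T) = 5 - (T + T**2) = 5 + (-T - T**2) = 5 - T - T**2)
V(-161) + o(220) = (5 - 1*(-161) - 1*(-161)**2) + 376*220 = (5 + 161 - 1*25921) + 82720 = (5 + 161 - 25921) + 82720 = -25755 + 82720 = 56965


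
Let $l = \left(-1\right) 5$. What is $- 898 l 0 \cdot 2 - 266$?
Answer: $-266$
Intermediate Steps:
$l = -5$
$- 898 l 0 \cdot 2 - 266 = - 898 \left(-5\right) 0 \cdot 2 - 266 = - 898 \cdot 0 \cdot 2 - 266 = \left(-898\right) 0 - 266 = 0 - 266 = -266$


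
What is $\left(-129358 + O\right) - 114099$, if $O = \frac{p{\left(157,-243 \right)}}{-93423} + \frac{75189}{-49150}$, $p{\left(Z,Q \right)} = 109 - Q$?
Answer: $- \frac{101627126947127}{417430950} \approx -2.4346 \cdot 10^{5}$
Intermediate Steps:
$O = - \frac{640152977}{417430950}$ ($O = \frac{109 - -243}{-93423} + \frac{75189}{-49150} = \left(109 + 243\right) \left(- \frac{1}{93423}\right) + 75189 \left(- \frac{1}{49150}\right) = 352 \left(- \frac{1}{93423}\right) - \frac{75189}{49150} = - \frac{32}{8493} - \frac{75189}{49150} = - \frac{640152977}{417430950} \approx -1.5336$)
$\left(-129358 + O\right) - 114099 = \left(-129358 - \frac{640152977}{417430950}\right) - 114099 = - \frac{53998672983077}{417430950} - 114099 = - \frac{101627126947127}{417430950}$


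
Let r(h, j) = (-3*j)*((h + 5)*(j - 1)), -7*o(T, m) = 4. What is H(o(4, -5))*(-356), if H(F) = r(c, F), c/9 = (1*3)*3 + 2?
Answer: 4887168/49 ≈ 99738.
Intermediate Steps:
c = 99 (c = 9*((1*3)*3 + 2) = 9*(3*3 + 2) = 9*(9 + 2) = 9*11 = 99)
o(T, m) = -4/7 (o(T, m) = -⅐*4 = -4/7)
r(h, j) = -3*j*(-1 + j)*(5 + h) (r(h, j) = (-3*j)*((5 + h)*(-1 + j)) = (-3*j)*((-1 + j)*(5 + h)) = -3*j*(-1 + j)*(5 + h))
H(F) = 3*F*(104 - 104*F) (H(F) = 3*F*(5 + 99 - 5*F - 1*99*F) = 3*F*(5 + 99 - 5*F - 99*F) = 3*F*(104 - 104*F))
H(o(4, -5))*(-356) = (312*(-4/7)*(1 - 1*(-4/7)))*(-356) = (312*(-4/7)*(1 + 4/7))*(-356) = (312*(-4/7)*(11/7))*(-356) = -13728/49*(-356) = 4887168/49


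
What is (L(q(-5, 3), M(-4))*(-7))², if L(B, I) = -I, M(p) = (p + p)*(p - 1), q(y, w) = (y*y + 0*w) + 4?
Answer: 78400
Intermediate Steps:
q(y, w) = 4 + y² (q(y, w) = (y² + 0) + 4 = y² + 4 = 4 + y²)
M(p) = 2*p*(-1 + p) (M(p) = (2*p)*(-1 + p) = 2*p*(-1 + p))
(L(q(-5, 3), M(-4))*(-7))² = (-2*(-4)*(-1 - 4)*(-7))² = (-2*(-4)*(-5)*(-7))² = (-1*40*(-7))² = (-40*(-7))² = 280² = 78400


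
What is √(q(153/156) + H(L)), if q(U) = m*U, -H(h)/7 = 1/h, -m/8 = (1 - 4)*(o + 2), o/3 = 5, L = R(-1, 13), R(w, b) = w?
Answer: √68809/13 ≈ 20.178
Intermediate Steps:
L = -1
o = 15 (o = 3*5 = 15)
m = 408 (m = -8*(1 - 4)*(15 + 2) = -(-24)*17 = -8*(-51) = 408)
H(h) = -7/h
q(U) = 408*U
√(q(153/156) + H(L)) = √(408*(153/156) - 7/(-1)) = √(408*(153*(1/156)) - 7*(-1)) = √(408*(51/52) + 7) = √(5202/13 + 7) = √(5293/13) = √68809/13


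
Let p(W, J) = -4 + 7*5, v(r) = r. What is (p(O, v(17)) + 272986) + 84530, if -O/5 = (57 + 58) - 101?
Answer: 357547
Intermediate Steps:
O = -70 (O = -5*((57 + 58) - 101) = -5*(115 - 101) = -5*14 = -70)
p(W, J) = 31 (p(W, J) = -4 + 35 = 31)
(p(O, v(17)) + 272986) + 84530 = (31 + 272986) + 84530 = 273017 + 84530 = 357547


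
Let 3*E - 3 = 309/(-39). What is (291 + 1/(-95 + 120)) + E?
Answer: 282164/975 ≈ 289.40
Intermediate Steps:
E = -64/39 (E = 1 + (309/(-39))/3 = 1 + (309*(-1/39))/3 = 1 + (⅓)*(-103/13) = 1 - 103/39 = -64/39 ≈ -1.6410)
(291 + 1/(-95 + 120)) + E = (291 + 1/(-95 + 120)) - 64/39 = (291 + 1/25) - 64/39 = 7276/25 - 64/39 = 282164/975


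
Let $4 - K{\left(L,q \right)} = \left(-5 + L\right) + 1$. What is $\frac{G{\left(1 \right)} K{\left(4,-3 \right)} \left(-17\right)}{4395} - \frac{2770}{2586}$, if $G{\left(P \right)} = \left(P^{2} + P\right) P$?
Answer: $- \frac{2087641}{1894245} \approx -1.1021$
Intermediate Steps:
$G{\left(P \right)} = P \left(P + P^{2}\right)$ ($G{\left(P \right)} = \left(P + P^{2}\right) P = P \left(P + P^{2}\right)$)
$K{\left(L,q \right)} = 8 - L$ ($K{\left(L,q \right)} = 4 - \left(\left(-5 + L\right) + 1\right) = 4 - \left(-4 + L\right) = 8 - L$)
$\frac{G{\left(1 \right)} K{\left(4,-3 \right)} \left(-17\right)}{4395} - \frac{2770}{2586} = \frac{1^{2} \left(1 + 1\right) \left(8 - 4\right) \left(-17\right)}{4395} - \frac{2770}{2586} = 1 \cdot 2 \left(8 - 4\right) \left(-17\right) \frac{1}{4395} - \frac{1385}{1293} = 2 \cdot 4 \left(-17\right) \frac{1}{4395} - \frac{1385}{1293} = 8 \left(-17\right) \frac{1}{4395} - \frac{1385}{1293} = \left(-136\right) \frac{1}{4395} - \frac{1385}{1293} = - \frac{136}{4395} - \frac{1385}{1293} = - \frac{2087641}{1894245}$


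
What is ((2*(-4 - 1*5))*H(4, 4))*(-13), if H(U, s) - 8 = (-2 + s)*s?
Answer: 3744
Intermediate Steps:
H(U, s) = 8 + s*(-2 + s) (H(U, s) = 8 + (-2 + s)*s = 8 + s*(-2 + s))
((2*(-4 - 1*5))*H(4, 4))*(-13) = ((2*(-4 - 1*5))*(8 + 4² - 2*4))*(-13) = ((2*(-4 - 5))*(8 + 16 - 8))*(-13) = ((2*(-9))*16)*(-13) = -18*16*(-13) = -288*(-13) = 3744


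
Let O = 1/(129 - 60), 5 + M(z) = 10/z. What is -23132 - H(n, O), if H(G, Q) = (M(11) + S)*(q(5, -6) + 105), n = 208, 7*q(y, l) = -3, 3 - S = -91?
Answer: -2505112/77 ≈ -32534.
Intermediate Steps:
S = 94 (S = 3 - 1*(-91) = 3 + 91 = 94)
q(y, l) = -3/7 (q(y, l) = (⅐)*(-3) = -3/7)
M(z) = -5 + 10/z
O = 1/69 ≈ 0.014493
H(G, Q) = 723948/77 (H(G, Q) = ((-5 + 10/11) + 94)*(-3/7 + 105) = ((-5 + 10*(1/11)) + 94)*(732/7) = ((-5 + 10/11) + 94)*(732/7) = (-45/11 + 94)*(732/7) = (989/11)*(732/7) = 723948/77)
-23132 - H(n, O) = -23132 - 1*723948/77 = -23132 - 723948/77 = -2505112/77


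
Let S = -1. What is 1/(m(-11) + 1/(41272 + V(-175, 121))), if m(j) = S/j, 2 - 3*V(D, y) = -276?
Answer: 1365034/124127 ≈ 10.997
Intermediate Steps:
V(D, y) = 278/3 (V(D, y) = ⅔ - ⅓*(-276) = ⅔ + 92 = 278/3)
m(j) = -1/j
1/(m(-11) + 1/(41272 + V(-175, 121))) = 1/(-1/(-11) + 1/(41272 + 278/3)) = 1/(-1*(-1/11) + 1/(124094/3)) = 1/(1/11 + 3/124094) = 1/(124127/1365034) = 1365034/124127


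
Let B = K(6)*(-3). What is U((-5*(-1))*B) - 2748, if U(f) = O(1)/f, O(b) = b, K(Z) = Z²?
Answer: -1483921/540 ≈ -2748.0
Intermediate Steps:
B = -108 (B = 6²*(-3) = 36*(-3) = -108)
U(f) = 1/f
U((-5*(-1))*B) - 2748 = 1/(-5*(-1)*(-108)) - 2748 = 1/(5*(-108)) - 2748 = 1/(-540) - 2748 = -1/540 - 2748 = -1483921/540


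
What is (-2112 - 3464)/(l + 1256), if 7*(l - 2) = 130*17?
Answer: -287/81 ≈ -3.5432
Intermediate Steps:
l = 2224/7 (l = 2 + (130*17)/7 = 2 + (⅐)*2210 = 2 + 2210/7 = 2224/7 ≈ 317.71)
(-2112 - 3464)/(l + 1256) = (-2112 - 3464)/(2224/7 + 1256) = -5576/11016/7 = -5576*7/11016 = -287/81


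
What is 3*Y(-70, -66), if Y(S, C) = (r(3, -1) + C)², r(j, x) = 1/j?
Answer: 38809/3 ≈ 12936.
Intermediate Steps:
Y(S, C) = (⅓ + C)² (Y(S, C) = (1/3 + C)² = (⅓ + C)²)
3*Y(-70, -66) = 3*((1 + 3*(-66))²/9) = 3*((1 - 198)²/9) = 3*((⅑)*(-197)²) = 3*((⅑)*38809) = 3*(38809/9) = 38809/3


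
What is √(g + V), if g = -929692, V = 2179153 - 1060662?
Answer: √188799 ≈ 434.51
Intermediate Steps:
V = 1118491
√(g + V) = √(-929692 + 1118491) = √188799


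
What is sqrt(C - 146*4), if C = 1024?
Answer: 2*sqrt(110) ≈ 20.976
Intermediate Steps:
sqrt(C - 146*4) = sqrt(1024 - 146*4) = sqrt(1024 - 584) = sqrt(440) = 2*sqrt(110)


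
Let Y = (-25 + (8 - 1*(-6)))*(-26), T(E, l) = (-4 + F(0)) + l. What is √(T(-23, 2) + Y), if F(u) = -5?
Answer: 3*√31 ≈ 16.703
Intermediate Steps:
T(E, l) = -9 + l (T(E, l) = (-4 - 5) + l = -9 + l)
Y = 286 (Y = (-25 + (8 + 6))*(-26) = (-25 + 14)*(-26) = -11*(-26) = 286)
√(T(-23, 2) + Y) = √((-9 + 2) + 286) = √(-7 + 286) = √279 = 3*√31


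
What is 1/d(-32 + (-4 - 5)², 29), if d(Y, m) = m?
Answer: 1/29 ≈ 0.034483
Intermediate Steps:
1/d(-32 + (-4 - 5)², 29) = 1/29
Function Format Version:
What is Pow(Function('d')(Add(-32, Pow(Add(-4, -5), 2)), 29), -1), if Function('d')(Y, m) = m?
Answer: Rational(1, 29) ≈ 0.034483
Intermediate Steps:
Pow(Function('d')(Add(-32, Pow(Add(-4, -5), 2)), 29), -1) = Pow(29, -1) = Rational(1, 29)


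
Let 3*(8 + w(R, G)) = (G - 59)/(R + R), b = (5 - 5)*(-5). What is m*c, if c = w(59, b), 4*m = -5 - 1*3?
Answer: 49/3 ≈ 16.333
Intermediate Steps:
m = -2 (m = (-5 - 1*3)/4 = (-5 - 3)/4 = (¼)*(-8) = -2)
b = 0 (b = 0*(-5) = 0)
w(R, G) = -8 + (-59 + G)/(6*R) (w(R, G) = -8 + ((G - 59)/(R + R))/3 = -8 + ((-59 + G)/((2*R)))/3 = -8 + ((-59 + G)*(1/(2*R)))/3 = -8 + ((-59 + G)/(2*R))/3 = -8 + (-59 + G)/(6*R))
c = -49/6 (c = (⅙)*(-59 + 0 - 48*59)/59 = (⅙)*(1/59)*(-59 + 0 - 2832) = (⅙)*(1/59)*(-2891) = -49/6 ≈ -8.1667)
m*c = -2*(-49/6) = 49/3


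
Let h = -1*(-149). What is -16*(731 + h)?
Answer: -14080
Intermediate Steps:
h = 149
-16*(731 + h) = -16*(731 + 149) = -16*880 = -14080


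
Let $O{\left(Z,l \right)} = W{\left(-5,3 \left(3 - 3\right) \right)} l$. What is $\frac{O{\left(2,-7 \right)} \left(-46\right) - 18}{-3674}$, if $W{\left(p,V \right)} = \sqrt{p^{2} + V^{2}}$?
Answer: $- \frac{796}{1837} \approx -0.43332$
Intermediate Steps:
$W{\left(p,V \right)} = \sqrt{V^{2} + p^{2}}$
$O{\left(Z,l \right)} = 5 l$ ($O{\left(Z,l \right)} = \sqrt{\left(3 \left(3 - 3\right)\right)^{2} + \left(-5\right)^{2}} l = \sqrt{\left(3 \cdot 0\right)^{2} + 25} l = \sqrt{0^{2} + 25} l = \sqrt{0 + 25} l = \sqrt{25} l = 5 l$)
$\frac{O{\left(2,-7 \right)} \left(-46\right) - 18}{-3674} = \frac{5 \left(-7\right) \left(-46\right) - 18}{-3674} = \left(\left(-35\right) \left(-46\right) - 18\right) \left(- \frac{1}{3674}\right) = \left(1610 - 18\right) \left(- \frac{1}{3674}\right) = 1592 \left(- \frac{1}{3674}\right) = - \frac{796}{1837}$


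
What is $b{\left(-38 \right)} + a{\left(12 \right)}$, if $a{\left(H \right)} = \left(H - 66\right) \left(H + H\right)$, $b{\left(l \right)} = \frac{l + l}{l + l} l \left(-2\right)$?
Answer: $-1220$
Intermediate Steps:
$b{\left(l \right)} = - 2 l$ ($b{\left(l \right)} = \frac{2 l}{2 l} l \left(-2\right) = 2 l \frac{1}{2 l} l \left(-2\right) = 1 l \left(-2\right) = l \left(-2\right) = - 2 l$)
$a{\left(H \right)} = 2 H \left(-66 + H\right)$ ($a{\left(H \right)} = \left(-66 + H\right) 2 H = 2 H \left(-66 + H\right)$)
$b{\left(-38 \right)} + a{\left(12 \right)} = \left(-2\right) \left(-38\right) + 2 \cdot 12 \left(-66 + 12\right) = 76 + 2 \cdot 12 \left(-54\right) = 76 - 1296 = -1220$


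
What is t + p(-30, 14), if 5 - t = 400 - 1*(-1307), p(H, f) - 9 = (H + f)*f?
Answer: -1917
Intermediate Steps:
p(H, f) = 9 + f*(H + f) (p(H, f) = 9 + (H + f)*f = 9 + f*(H + f))
t = -1702 (t = 5 - (400 - 1*(-1307)) = 5 - (400 + 1307) = 5 - 1*1707 = 5 - 1707 = -1702)
t + p(-30, 14) = -1702 + (9 + 14² - 30*14) = -1702 + (9 + 196 - 420) = -1702 - 215 = -1917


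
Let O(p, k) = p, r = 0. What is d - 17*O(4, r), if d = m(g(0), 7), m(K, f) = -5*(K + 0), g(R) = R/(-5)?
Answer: -68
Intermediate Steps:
g(R) = -R/5 (g(R) = R*(-⅕) = -R/5)
m(K, f) = -5*K
d = 0 (d = -(-1)*0 = -5*0 = 0)
d - 17*O(4, r) = 0 - 17*4 = 0 - 68 = -68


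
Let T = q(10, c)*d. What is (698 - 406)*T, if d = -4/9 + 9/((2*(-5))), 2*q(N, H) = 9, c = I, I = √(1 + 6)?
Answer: -8833/5 ≈ -1766.6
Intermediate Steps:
I = √7 ≈ 2.6458
c = √7 ≈ 2.6458
q(N, H) = 9/2 (q(N, H) = (½)*9 = 9/2)
d = -121/90 (d = -4*⅑ + 9/(-10) = -4/9 + 9*(-⅒) = -4/9 - 9/10 = -121/90 ≈ -1.3444)
T = -121/20 (T = (9/2)*(-121/90) = -121/20 ≈ -6.0500)
(698 - 406)*T = (698 - 406)*(-121/20) = 292*(-121/20) = -8833/5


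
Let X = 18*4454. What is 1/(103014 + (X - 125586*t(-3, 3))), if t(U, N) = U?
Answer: 1/559944 ≈ 1.7859e-6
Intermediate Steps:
X = 80172
1/(103014 + (X - 125586*t(-3, 3))) = 1/(103014 + (80172 - 125586*(-3))) = 1/(103014 + (80172 + 376758)) = 1/(103014 + 456930) = 1/559944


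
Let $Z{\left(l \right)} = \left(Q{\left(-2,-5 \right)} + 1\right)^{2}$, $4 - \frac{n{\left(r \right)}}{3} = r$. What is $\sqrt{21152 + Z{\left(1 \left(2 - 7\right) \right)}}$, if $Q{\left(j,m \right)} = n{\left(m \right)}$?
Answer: $4 \sqrt{1371} \approx 148.11$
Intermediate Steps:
$n{\left(r \right)} = 12 - 3 r$
$Q{\left(j,m \right)} = 12 - 3 m$
$Z{\left(l \right)} = 784$ ($Z{\left(l \right)} = \left(\left(12 - -15\right) + 1\right)^{2} = \left(\left(12 + 15\right) + 1\right)^{2} = \left(27 + 1\right)^{2} = 28^{2} = 784$)
$\sqrt{21152 + Z{\left(1 \left(2 - 7\right) \right)}} = \sqrt{21152 + 784} = \sqrt{21936} = 4 \sqrt{1371}$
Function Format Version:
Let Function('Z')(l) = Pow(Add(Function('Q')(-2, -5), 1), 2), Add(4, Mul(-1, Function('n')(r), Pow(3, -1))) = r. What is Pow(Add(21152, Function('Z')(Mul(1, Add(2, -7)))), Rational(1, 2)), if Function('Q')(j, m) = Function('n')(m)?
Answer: Mul(4, Pow(1371, Rational(1, 2))) ≈ 148.11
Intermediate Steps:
Function('n')(r) = Add(12, Mul(-3, r))
Function('Q')(j, m) = Add(12, Mul(-3, m))
Function('Z')(l) = 784 (Function('Z')(l) = Pow(Add(Add(12, Mul(-3, -5)), 1), 2) = Pow(Add(Add(12, 15), 1), 2) = Pow(Add(27, 1), 2) = Pow(28, 2) = 784)
Pow(Add(21152, Function('Z')(Mul(1, Add(2, -7)))), Rational(1, 2)) = Pow(Add(21152, 784), Rational(1, 2)) = Pow(21936, Rational(1, 2)) = Mul(4, Pow(1371, Rational(1, 2)))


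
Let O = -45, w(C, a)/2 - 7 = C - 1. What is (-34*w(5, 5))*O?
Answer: 33660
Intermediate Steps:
w(C, a) = 12 + 2*C (w(C, a) = 14 + 2*(C - 1) = 14 + 2*(-1 + C) = 14 + (-2 + 2*C) = 12 + 2*C)
(-34*w(5, 5))*O = -34*(12 + 2*5)*(-45) = -34*(12 + 10)*(-45) = -34*22*(-45) = -748*(-45) = 33660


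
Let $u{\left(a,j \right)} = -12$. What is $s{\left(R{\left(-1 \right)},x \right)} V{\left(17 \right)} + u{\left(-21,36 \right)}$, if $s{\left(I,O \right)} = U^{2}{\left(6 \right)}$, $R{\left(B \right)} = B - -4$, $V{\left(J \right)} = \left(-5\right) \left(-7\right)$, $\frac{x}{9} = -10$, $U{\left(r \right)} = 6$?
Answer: $1248$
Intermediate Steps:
$x = -90$ ($x = 9 \left(-10\right) = -90$)
$V{\left(J \right)} = 35$
$R{\left(B \right)} = 4 + B$ ($R{\left(B \right)} = B + 4 = 4 + B$)
$s{\left(I,O \right)} = 36$ ($s{\left(I,O \right)} = 6^{2} = 36$)
$s{\left(R{\left(-1 \right)},x \right)} V{\left(17 \right)} + u{\left(-21,36 \right)} = 36 \cdot 35 - 12 = 1260 - 12 = 1248$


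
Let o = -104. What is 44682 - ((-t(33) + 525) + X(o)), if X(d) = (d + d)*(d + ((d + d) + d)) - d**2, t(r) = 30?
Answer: -31525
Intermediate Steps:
X(d) = 7*d**2 (X(d) = (2*d)*(d + (2*d + d)) - d**2 = (2*d)*(d + 3*d) - d**2 = (2*d)*(4*d) - d**2 = 8*d**2 - d**2 = 7*d**2)
44682 - ((-t(33) + 525) + X(o)) = 44682 - ((-1*30 + 525) + 7*(-104)**2) = 44682 - ((-30 + 525) + 7*10816) = 44682 - (495 + 75712) = 44682 - 1*76207 = 44682 - 76207 = -31525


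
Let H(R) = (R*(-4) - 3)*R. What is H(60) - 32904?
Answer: -47484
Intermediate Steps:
H(R) = R*(-3 - 4*R) (H(R) = (-4*R - 3)*R = (-3 - 4*R)*R = R*(-3 - 4*R))
H(60) - 32904 = -1*60*(3 + 4*60) - 32904 = -1*60*(3 + 240) - 32904 = -1*60*243 - 32904 = -14580 - 32904 = -47484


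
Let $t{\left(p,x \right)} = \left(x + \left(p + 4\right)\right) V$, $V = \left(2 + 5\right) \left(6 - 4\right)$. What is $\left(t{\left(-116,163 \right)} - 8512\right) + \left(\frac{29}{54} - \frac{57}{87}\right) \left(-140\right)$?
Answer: $- \frac{6092884}{783} \approx -7781.5$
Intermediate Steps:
$V = 14$ ($V = 7 \cdot 2 = 14$)
$t{\left(p,x \right)} = 56 + 14 p + 14 x$ ($t{\left(p,x \right)} = \left(x + \left(p + 4\right)\right) 14 = \left(x + \left(4 + p\right)\right) 14 = \left(4 + p + x\right) 14 = 56 + 14 p + 14 x$)
$\left(t{\left(-116,163 \right)} - 8512\right) + \left(\frac{29}{54} - \frac{57}{87}\right) \left(-140\right) = \left(\left(56 + 14 \left(-116\right) + 14 \cdot 163\right) - 8512\right) + \left(\frac{29}{54} - \frac{57}{87}\right) \left(-140\right) = \left(\left(56 - 1624 + 2282\right) - 8512\right) + \left(29 \cdot \frac{1}{54} - \frac{19}{29}\right) \left(-140\right) = \left(714 - 8512\right) + \left(\frac{29}{54} - \frac{19}{29}\right) \left(-140\right) = -7798 - - \frac{12950}{783} = -7798 + \frac{12950}{783} = - \frac{6092884}{783}$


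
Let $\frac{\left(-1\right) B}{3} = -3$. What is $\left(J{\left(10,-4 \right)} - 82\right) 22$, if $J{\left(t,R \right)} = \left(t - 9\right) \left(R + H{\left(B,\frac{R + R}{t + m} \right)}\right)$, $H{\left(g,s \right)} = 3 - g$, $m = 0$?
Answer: $-2024$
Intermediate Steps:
$B = 9$ ($B = \left(-3\right) \left(-3\right) = 9$)
$J{\left(t,R \right)} = \left(-9 + t\right) \left(-6 + R\right)$ ($J{\left(t,R \right)} = \left(t - 9\right) \left(R + \left(3 - 9\right)\right) = \left(-9 + t\right) \left(R + \left(3 - 9\right)\right) = \left(-9 + t\right) \left(R - 6\right) = \left(-9 + t\right) \left(-6 + R\right)$)
$\left(J{\left(10,-4 \right)} - 82\right) 22 = \left(\left(54 - -36 - 60 - 40\right) - 82\right) 22 = \left(\left(54 + 36 - 60 - 40\right) - 82\right) 22 = \left(-10 - 82\right) 22 = \left(-92\right) 22 = -2024$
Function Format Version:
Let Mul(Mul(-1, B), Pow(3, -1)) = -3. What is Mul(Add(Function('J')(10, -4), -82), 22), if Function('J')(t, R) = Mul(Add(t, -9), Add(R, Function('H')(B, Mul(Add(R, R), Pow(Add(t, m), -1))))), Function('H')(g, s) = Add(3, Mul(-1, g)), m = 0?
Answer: -2024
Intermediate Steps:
B = 9 (B = Mul(-3, -3) = 9)
Function('J')(t, R) = Mul(Add(-9, t), Add(-6, R)) (Function('J')(t, R) = Mul(Add(t, -9), Add(R, Add(3, Mul(-1, 9)))) = Mul(Add(-9, t), Add(R, Add(3, -9))) = Mul(Add(-9, t), Add(R, -6)) = Mul(Add(-9, t), Add(-6, R)))
Mul(Add(Function('J')(10, -4), -82), 22) = Mul(Add(Add(54, Mul(-9, -4), Mul(-6, 10), Mul(-4, 10)), -82), 22) = Mul(Add(Add(54, 36, -60, -40), -82), 22) = Mul(Add(-10, -82), 22) = Mul(-92, 22) = -2024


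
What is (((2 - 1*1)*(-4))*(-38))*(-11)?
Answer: -1672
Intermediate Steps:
(((2 - 1*1)*(-4))*(-38))*(-11) = (((2 - 1)*(-4))*(-38))*(-11) = ((1*(-4))*(-38))*(-11) = -4*(-38)*(-11) = 152*(-11) = -1672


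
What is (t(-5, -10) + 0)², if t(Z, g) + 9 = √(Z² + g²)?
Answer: 206 - 90*√5 ≈ 4.7539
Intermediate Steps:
t(Z, g) = -9 + √(Z² + g²)
(t(-5, -10) + 0)² = ((-9 + √((-5)² + (-10)²)) + 0)² = ((-9 + √(25 + 100)) + 0)² = ((-9 + √125) + 0)² = ((-9 + 5*√5) + 0)² = (-9 + 5*√5)²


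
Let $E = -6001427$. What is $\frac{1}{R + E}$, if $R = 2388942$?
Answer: $- \frac{1}{3612485} \approx -2.7682 \cdot 10^{-7}$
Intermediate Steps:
$\frac{1}{R + E} = \frac{1}{2388942 - 6001427} = \frac{1}{-3612485} = - \frac{1}{3612485}$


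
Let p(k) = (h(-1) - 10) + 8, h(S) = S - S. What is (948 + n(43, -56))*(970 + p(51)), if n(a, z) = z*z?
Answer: 3953312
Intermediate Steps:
h(S) = 0
p(k) = -2 (p(k) = (0 - 10) + 8 = -10 + 8 = -2)
n(a, z) = z**2
(948 + n(43, -56))*(970 + p(51)) = (948 + (-56)**2)*(970 - 2) = (948 + 3136)*968 = 4084*968 = 3953312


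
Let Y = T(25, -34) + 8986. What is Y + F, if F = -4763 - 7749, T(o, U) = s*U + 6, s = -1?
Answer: -3486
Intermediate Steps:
T(o, U) = 6 - U (T(o, U) = -U + 6 = 6 - U)
F = -12512
Y = 9026 (Y = (6 - 1*(-34)) + 8986 = (6 + 34) + 8986 = 40 + 8986 = 9026)
Y + F = 9026 - 12512 = -3486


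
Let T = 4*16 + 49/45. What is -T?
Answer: -2929/45 ≈ -65.089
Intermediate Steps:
T = 2929/45 (T = 64 + 49*(1/45) = 64 + 49/45 = 2929/45 ≈ 65.089)
-T = -1*2929/45 = -2929/45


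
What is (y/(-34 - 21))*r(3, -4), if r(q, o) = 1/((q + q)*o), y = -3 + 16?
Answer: 13/1320 ≈ 0.0098485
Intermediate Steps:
y = 13
r(q, o) = 1/(2*o*q) (r(q, o) = 1/((2*q)*o) = 1/(2*o*q))
(y/(-34 - 21))*r(3, -4) = (13/(-34 - 21))*((1/2)/(-4*3)) = (13/(-55))*((1/2)*(-1/4)*(1/3)) = -1/55*13*(-1/24) = -13/55*(-1/24) = 13/1320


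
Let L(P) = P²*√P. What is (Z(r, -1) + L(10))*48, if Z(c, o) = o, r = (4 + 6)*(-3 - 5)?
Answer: -48 + 4800*√10 ≈ 15131.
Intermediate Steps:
r = -80 (r = 10*(-8) = -80)
L(P) = P^(5/2)
(Z(r, -1) + L(10))*48 = (-1 + 10^(5/2))*48 = (-1 + 100*√10)*48 = -48 + 4800*√10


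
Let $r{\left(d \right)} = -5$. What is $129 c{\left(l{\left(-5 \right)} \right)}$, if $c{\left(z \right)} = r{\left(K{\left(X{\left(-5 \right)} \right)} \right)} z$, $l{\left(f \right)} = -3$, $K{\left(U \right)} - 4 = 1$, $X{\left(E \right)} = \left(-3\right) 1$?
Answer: $1935$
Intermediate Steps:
$X{\left(E \right)} = -3$
$K{\left(U \right)} = 5$ ($K{\left(U \right)} = 4 + 1 = 5$)
$c{\left(z \right)} = - 5 z$
$129 c{\left(l{\left(-5 \right)} \right)} = 129 \left(\left(-5\right) \left(-3\right)\right) = 129 \cdot 15 = 1935$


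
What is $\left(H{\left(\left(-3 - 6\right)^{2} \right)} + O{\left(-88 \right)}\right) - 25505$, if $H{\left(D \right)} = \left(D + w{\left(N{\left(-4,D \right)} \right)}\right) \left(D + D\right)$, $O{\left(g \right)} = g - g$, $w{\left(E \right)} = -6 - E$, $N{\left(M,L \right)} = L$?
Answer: $-26477$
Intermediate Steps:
$O{\left(g \right)} = 0$
$H{\left(D \right)} = - 12 D$ ($H{\left(D \right)} = \left(D - \left(6 + D\right)\right) \left(D + D\right) = - 6 \cdot 2 D = - 12 D$)
$\left(H{\left(\left(-3 - 6\right)^{2} \right)} + O{\left(-88 \right)}\right) - 25505 = \left(- 12 \left(-3 - 6\right)^{2} + 0\right) - 25505 = \left(- 12 \left(-9\right)^{2} + 0\right) - 25505 = \left(\left(-12\right) 81 + 0\right) - 25505 = \left(-972 + 0\right) - 25505 = -972 - 25505 = -26477$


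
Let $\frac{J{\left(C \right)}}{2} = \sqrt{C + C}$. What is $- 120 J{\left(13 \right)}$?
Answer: $- 240 \sqrt{26} \approx -1223.8$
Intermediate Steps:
$J{\left(C \right)} = 2 \sqrt{2} \sqrt{C}$ ($J{\left(C \right)} = 2 \sqrt{C + C} = 2 \sqrt{2 C} = 2 \sqrt{2} \sqrt{C}$)
$- 120 J{\left(13 \right)} = - 120 \cdot 2 \sqrt{2} \sqrt{13} = - 120 \cdot 2 \sqrt{26} = - 240 \sqrt{26}$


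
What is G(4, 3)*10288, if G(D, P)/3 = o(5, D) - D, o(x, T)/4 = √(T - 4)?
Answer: -123456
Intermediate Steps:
o(x, T) = 4*√(-4 + T) (o(x, T) = 4*√(T - 4) = 4*√(-4 + T))
G(D, P) = -3*D + 12*√(-4 + D) (G(D, P) = 3*(4*√(-4 + D) - D) = 3*(-D + 4*√(-4 + D)) = -3*D + 12*√(-4 + D))
G(4, 3)*10288 = (-3*4 + 12*√(-4 + 4))*10288 = (-12 + 12*√0)*10288 = (-12 + 12*0)*10288 = (-12 + 0)*10288 = -12*10288 = -123456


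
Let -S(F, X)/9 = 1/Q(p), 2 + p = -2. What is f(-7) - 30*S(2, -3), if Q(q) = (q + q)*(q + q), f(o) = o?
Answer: -89/32 ≈ -2.7813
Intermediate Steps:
p = -4 (p = -2 - 2 = -4)
Q(q) = 4*q**2 (Q(q) = (2*q)*(2*q) = 4*q**2)
S(F, X) = -9/64 (S(F, X) = -9/(4*(-4)**2) = -9/(4*16) = -9/64)
f(-7) - 30*S(2, -3) = -7 - 30*(-9/64) = -7 + 135/32 = -89/32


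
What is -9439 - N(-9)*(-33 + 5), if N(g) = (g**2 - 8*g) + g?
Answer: -5407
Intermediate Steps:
N(g) = g**2 - 7*g
-9439 - N(-9)*(-33 + 5) = -9439 - (-9*(-7 - 9))*(-33 + 5) = -9439 - (-9*(-16))*(-28) = -9439 - 144*(-28) = -9439 - 1*(-4032) = -9439 + 4032 = -5407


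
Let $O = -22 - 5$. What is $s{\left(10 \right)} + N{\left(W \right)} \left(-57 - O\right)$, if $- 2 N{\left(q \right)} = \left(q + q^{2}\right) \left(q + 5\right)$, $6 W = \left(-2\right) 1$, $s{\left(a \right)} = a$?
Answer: $- \frac{50}{9} \approx -5.5556$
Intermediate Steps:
$W = - \frac{1}{3}$ ($W = \frac{\left(-2\right) 1}{6} = \frac{1}{6} \left(-2\right) = - \frac{1}{3} \approx -0.33333$)
$N{\left(q \right)} = - \frac{\left(5 + q\right) \left(q + q^{2}\right)}{2}$ ($N{\left(q \right)} = - \frac{\left(q + q^{2}\right) \left(q + 5\right)}{2} = - \frac{\left(q + q^{2}\right) \left(5 + q\right)}{2} = - \frac{\left(5 + q\right) \left(q + q^{2}\right)}{2}$)
$O = -27$
$s{\left(10 \right)} + N{\left(W \right)} \left(-57 - O\right) = 10 + \left(- \frac{1}{2}\right) \left(- \frac{1}{3}\right) \left(5 + \left(- \frac{1}{3}\right)^{2} + 6 \left(- \frac{1}{3}\right)\right) \left(-57 - -27\right) = 10 + \left(- \frac{1}{2}\right) \left(- \frac{1}{3}\right) \left(5 + \frac{1}{9} - 2\right) \left(-57 + 27\right) = 10 + \left(- \frac{1}{2}\right) \left(- \frac{1}{3}\right) \frac{28}{9} \left(-30\right) = 10 + \frac{14}{27} \left(-30\right) = 10 - \frac{140}{9} = - \frac{50}{9}$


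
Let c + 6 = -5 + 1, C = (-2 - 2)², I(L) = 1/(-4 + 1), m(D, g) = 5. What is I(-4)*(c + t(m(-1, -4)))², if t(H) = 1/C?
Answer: -8427/256 ≈ -32.918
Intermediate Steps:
I(L) = -⅓ (I(L) = 1/(-3) = -⅓)
C = 16 (C = (-4)² = 16)
t(H) = 1/16
c = -10 (c = -6 + (-5 + 1) = -6 - 4 = -10)
I(-4)*(c + t(m(-1, -4)))² = -(-10 + 1/16)²/3 = -(-159/16)²/3 = -⅓*25281/256 = -8427/256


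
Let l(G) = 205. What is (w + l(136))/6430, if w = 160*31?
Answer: 1033/1286 ≈ 0.80327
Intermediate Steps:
w = 4960
(w + l(136))/6430 = (4960 + 205)/6430 = 5165*(1/6430) = 1033/1286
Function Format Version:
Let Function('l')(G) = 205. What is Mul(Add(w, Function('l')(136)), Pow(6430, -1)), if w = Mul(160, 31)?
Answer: Rational(1033, 1286) ≈ 0.80327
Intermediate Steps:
w = 4960
Mul(Add(w, Function('l')(136)), Pow(6430, -1)) = Mul(Add(4960, 205), Pow(6430, -1)) = Mul(5165, Rational(1, 6430)) = Rational(1033, 1286)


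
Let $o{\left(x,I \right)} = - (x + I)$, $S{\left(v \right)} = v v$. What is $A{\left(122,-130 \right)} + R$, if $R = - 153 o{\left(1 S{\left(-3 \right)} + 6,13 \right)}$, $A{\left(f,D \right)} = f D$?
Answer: $-11576$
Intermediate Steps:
$S{\left(v \right)} = v^{2}$
$A{\left(f,D \right)} = D f$
$o{\left(x,I \right)} = - I - x$ ($o{\left(x,I \right)} = - (I + x) = - I - x$)
$R = 4284$ ($R = - 153 \left(\left(-1\right) 13 - \left(1 \left(-3\right)^{2} + 6\right)\right) = - 153 \left(-13 - \left(1 \cdot 9 + 6\right)\right) = - 153 \left(-13 - \left(9 + 6\right)\right) = - 153 \left(-13 - 15\right) = \left(-153\right) \left(-28\right) = 4284$)
$A{\left(122,-130 \right)} + R = \left(-130\right) 122 + 4284 = -15860 + 4284 = -11576$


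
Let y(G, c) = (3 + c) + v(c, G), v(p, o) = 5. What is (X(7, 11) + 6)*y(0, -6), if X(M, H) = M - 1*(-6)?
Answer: 38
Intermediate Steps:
X(M, H) = 6 + M (X(M, H) = M + 6 = 6 + M)
y(G, c) = 8 + c (y(G, c) = (3 + c) + 5 = 8 + c)
(X(7, 11) + 6)*y(0, -6) = ((6 + 7) + 6)*(8 - 6) = (13 + 6)*2 = 19*2 = 38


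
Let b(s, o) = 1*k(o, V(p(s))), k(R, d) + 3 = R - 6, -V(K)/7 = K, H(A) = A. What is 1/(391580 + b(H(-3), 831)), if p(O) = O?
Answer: 1/392402 ≈ 2.5484e-6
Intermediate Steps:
V(K) = -7*K
k(R, d) = -9 + R (k(R, d) = -3 + (R - 6) = -3 + (-6 + R) = -9 + R)
b(s, o) = -9 + o (b(s, o) = 1*(-9 + o) = -9 + o)
1/(391580 + b(H(-3), 831)) = 1/(391580 + (-9 + 831)) = 1/(391580 + 822) = 1/392402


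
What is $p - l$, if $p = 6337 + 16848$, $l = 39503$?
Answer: $-16318$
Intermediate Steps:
$p = 23185$
$p - l = 23185 - 39503 = -16318$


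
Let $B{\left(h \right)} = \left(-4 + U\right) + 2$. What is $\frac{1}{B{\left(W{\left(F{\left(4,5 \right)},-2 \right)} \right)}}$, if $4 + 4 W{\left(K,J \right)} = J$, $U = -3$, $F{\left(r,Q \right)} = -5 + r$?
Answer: $- \frac{1}{5} \approx -0.2$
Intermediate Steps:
$W{\left(K,J \right)} = -1 + \frac{J}{4}$
$B{\left(h \right)} = -5$ ($B{\left(h \right)} = \left(-4 - 3\right) + 2 = -7 + 2 = -5$)
$\frac{1}{B{\left(W{\left(F{\left(4,5 \right)},-2 \right)} \right)}} = \frac{1}{-5} = - \frac{1}{5}$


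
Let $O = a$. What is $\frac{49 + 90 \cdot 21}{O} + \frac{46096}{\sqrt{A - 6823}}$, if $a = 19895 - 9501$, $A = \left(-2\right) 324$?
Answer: $\frac{1939}{10394} - \frac{46096 i \sqrt{7471}}{7471} \approx 0.18655 - 533.3 i$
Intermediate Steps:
$A = -648$
$a = 10394$ ($a = 19895 - 9501 = 10394$)
$O = 10394$
$\frac{49 + 90 \cdot 21}{O} + \frac{46096}{\sqrt{A - 6823}} = \frac{49 + 90 \cdot 21}{10394} + \frac{46096}{\sqrt{-648 - 6823}} = \left(49 + 1890\right) \frac{1}{10394} + \frac{46096}{\sqrt{-7471}} = 1939 \cdot \frac{1}{10394} + \frac{46096}{i \sqrt{7471}} = \frac{1939}{10394} + 46096 \left(- \frac{i \sqrt{7471}}{7471}\right) = \frac{1939}{10394} - \frac{46096 i \sqrt{7471}}{7471}$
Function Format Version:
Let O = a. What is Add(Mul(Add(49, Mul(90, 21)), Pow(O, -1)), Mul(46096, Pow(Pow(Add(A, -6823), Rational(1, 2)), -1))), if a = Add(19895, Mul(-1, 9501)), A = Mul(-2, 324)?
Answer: Add(Rational(1939, 10394), Mul(Rational(-46096, 7471), I, Pow(7471, Rational(1, 2)))) ≈ Add(0.18655, Mul(-533.30, I))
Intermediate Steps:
A = -648
a = 10394 (a = Add(19895, -9501) = 10394)
O = 10394
Add(Mul(Add(49, Mul(90, 21)), Pow(O, -1)), Mul(46096, Pow(Pow(Add(A, -6823), Rational(1, 2)), -1))) = Add(Mul(Add(49, Mul(90, 21)), Pow(10394, -1)), Mul(46096, Pow(Pow(Add(-648, -6823), Rational(1, 2)), -1))) = Add(Mul(Add(49, 1890), Rational(1, 10394)), Mul(46096, Pow(Pow(-7471, Rational(1, 2)), -1))) = Add(Mul(1939, Rational(1, 10394)), Mul(46096, Pow(Mul(I, Pow(7471, Rational(1, 2))), -1))) = Add(Rational(1939, 10394), Mul(46096, Mul(Rational(-1, 7471), I, Pow(7471, Rational(1, 2))))) = Add(Rational(1939, 10394), Mul(Rational(-46096, 7471), I, Pow(7471, Rational(1, 2))))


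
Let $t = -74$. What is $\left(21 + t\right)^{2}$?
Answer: $2809$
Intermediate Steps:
$\left(21 + t\right)^{2} = \left(21 - 74\right)^{2} = \left(-53\right)^{2} = 2809$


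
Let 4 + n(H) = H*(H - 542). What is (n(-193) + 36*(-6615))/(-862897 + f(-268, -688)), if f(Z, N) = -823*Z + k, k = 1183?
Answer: 96289/641150 ≈ 0.15018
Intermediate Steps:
f(Z, N) = 1183 - 823*Z (f(Z, N) = -823*Z + 1183 = 1183 - 823*Z)
n(H) = -4 + H*(-542 + H) (n(H) = -4 + H*(H - 542) = -4 + H*(-542 + H))
(n(-193) + 36*(-6615))/(-862897 + f(-268, -688)) = ((-4 + (-193)**2 - 542*(-193)) + 36*(-6615))/(-862897 + (1183 - 823*(-268))) = ((-4 + 37249 + 104606) - 238140)/(-862897 + (1183 + 220564)) = (141851 - 238140)/(-862897 + 221747) = -96289/(-641150) = -96289*(-1/641150) = 96289/641150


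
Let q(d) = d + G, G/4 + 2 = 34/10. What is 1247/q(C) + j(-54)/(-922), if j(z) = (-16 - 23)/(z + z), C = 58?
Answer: 34491331/1759176 ≈ 19.607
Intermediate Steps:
G = 28/5 (G = -8 + 4*(34/10) = -8 + 4*(34*(⅒)) = -8 + 4*(17/5) = -8 + 68/5 = 28/5 ≈ 5.6000)
j(z) = -39/(2*z) (j(z) = -39*1/(2*z) = -39/(2*z))
q(d) = 28/5 + d (q(d) = d + 28/5 = 28/5 + d)
1247/q(C) + j(-54)/(-922) = 1247/(28/5 + 58) - 39/2/(-54)/(-922) = 1247/(318/5) - 39/2*(-1/54)*(-1/922) = 1247*(5/318) + (13/36)*(-1/922) = 6235/318 - 13/33192 = 34491331/1759176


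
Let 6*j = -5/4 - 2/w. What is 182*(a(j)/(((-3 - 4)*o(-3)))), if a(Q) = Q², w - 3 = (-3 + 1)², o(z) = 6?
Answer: -24037/84672 ≈ -0.28388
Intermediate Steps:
w = 7 (w = 3 + (-3 + 1)² = 3 + (-2)² = 3 + 4 = 7)
j = -43/168 (j = (-5/4 - 2/7)/6 = (⅙)*(-43/28) = -43/168 ≈ -0.25595)
182*(a(j)/(((-3 - 4)*o(-3)))) = 182*((-43/168)²/(((-3 - 4)*6))) = 182*(1849/(28224*((-7*6)))) = 182*((1849/28224)/(-42)) = 182*((1849/28224)*(-1/42)) = 182*(-1849/1185408) = -24037/84672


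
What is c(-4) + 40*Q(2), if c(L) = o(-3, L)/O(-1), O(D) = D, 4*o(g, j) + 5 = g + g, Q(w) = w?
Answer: 331/4 ≈ 82.750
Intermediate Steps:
o(g, j) = -5/4 + g/2 (o(g, j) = -5/4 + (g + g)/4 = -5/4 + (2*g)/4 = -5/4 + g/2)
c(L) = 11/4 (c(L) = (-5/4 + (½)*(-3))/(-1) = (-5/4 - 3/2)*(-1) = -11/4*(-1) = 11/4)
c(-4) + 40*Q(2) = 11/4 + 40*2 = 11/4 + 80 = 331/4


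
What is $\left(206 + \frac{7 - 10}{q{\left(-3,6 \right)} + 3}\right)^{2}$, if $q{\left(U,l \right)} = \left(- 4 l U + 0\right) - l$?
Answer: $\frac{22439169}{529} \approx 42418.0$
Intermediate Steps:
$q{\left(U,l \right)} = - l - 4 U l$ ($q{\left(U,l \right)} = \left(- 4 U l + 0\right) - l = - 4 U l - l = - l - 4 U l$)
$\left(206 + \frac{7 - 10}{q{\left(-3,6 \right)} + 3}\right)^{2} = \left(206 + \frac{7 - 10}{\left(-1\right) 6 \left(1 + 4 \left(-3\right)\right) + 3}\right)^{2} = \left(206 - \frac{3}{\left(-1\right) 6 \left(1 - 12\right) + 3}\right)^{2} = \left(206 - \frac{3}{\left(-1\right) 6 \left(-11\right) + 3}\right)^{2} = \left(206 - \frac{3}{66 + 3}\right)^{2} = \left(206 - \frac{3}{69}\right)^{2} = \left(206 - \frac{1}{23}\right)^{2} = \left(\frac{4737}{23}\right)^{2} = \frac{22439169}{529}$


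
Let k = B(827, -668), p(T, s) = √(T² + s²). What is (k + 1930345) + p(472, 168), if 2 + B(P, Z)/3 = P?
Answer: 1932820 + 8*√3922 ≈ 1.9333e+6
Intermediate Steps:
B(P, Z) = -6 + 3*P
k = 2475 (k = -6 + 3*827 = -6 + 2481 = 2475)
(k + 1930345) + p(472, 168) = (2475 + 1930345) + √(472² + 168²) = 1932820 + √(222784 + 28224) = 1932820 + √251008 = 1932820 + 8*√3922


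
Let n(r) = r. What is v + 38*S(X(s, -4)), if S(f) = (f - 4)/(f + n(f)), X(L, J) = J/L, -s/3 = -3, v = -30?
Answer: 160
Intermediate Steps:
s = 9 (s = -3*(-3) = 9)
S(f) = (-4 + f)/(2*f) (S(f) = (f - 4)/(f + f) = (-4 + f)/((2*f)) = (-4 + f)*(1/(2*f)) = (-4 + f)/(2*f))
v + 38*S(X(s, -4)) = -30 + 38*((-4 - 4/9)/(2*((-4/9)))) = -30 + 38*((-4 - 4*⅑)/(2*((-4*⅑)))) = -30 + 38*((-4 - 4/9)/(2*(-4/9))) = -30 + 38*((½)*(-9/4)*(-40/9)) = -30 + 38*5 = -30 + 190 = 160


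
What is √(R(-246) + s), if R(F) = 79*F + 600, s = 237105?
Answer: √218271 ≈ 467.19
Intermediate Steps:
R(F) = 600 + 79*F
√(R(-246) + s) = √((600 + 79*(-246)) + 237105) = √((600 - 19434) + 237105) = √(-18834 + 237105) = √218271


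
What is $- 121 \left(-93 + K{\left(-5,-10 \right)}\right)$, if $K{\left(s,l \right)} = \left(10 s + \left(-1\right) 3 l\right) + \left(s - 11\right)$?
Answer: $15609$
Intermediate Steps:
$K{\left(s,l \right)} = -11 - 3 l + 11 s$ ($K{\left(s,l \right)} = \left(10 s - 3 l\right) + \left(-11 + s\right) = \left(- 3 l + 10 s\right) + \left(-11 + s\right) = -11 - 3 l + 11 s$)
$- 121 \left(-93 + K{\left(-5,-10 \right)}\right) = - 121 \left(-93 - 36\right) = \left(-121\right) \left(-129\right) = 15609$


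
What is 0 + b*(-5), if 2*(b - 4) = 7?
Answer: -75/2 ≈ -37.500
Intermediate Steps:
b = 15/2 (b = 4 + (1/2)*7 = 4 + 7/2 = 15/2 ≈ 7.5000)
0 + b*(-5) = 0 + (15/2)*(-5) = 0 - 75/2 = -75/2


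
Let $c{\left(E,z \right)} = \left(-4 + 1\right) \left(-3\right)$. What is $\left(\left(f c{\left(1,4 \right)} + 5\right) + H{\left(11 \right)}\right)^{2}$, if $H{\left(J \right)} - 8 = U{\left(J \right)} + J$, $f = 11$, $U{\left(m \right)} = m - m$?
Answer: $15129$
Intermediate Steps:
$c{\left(E,z \right)} = 9$ ($c{\left(E,z \right)} = \left(-3\right) \left(-3\right) = 9$)
$U{\left(m \right)} = 0$
$H{\left(J \right)} = 8 + J$ ($H{\left(J \right)} = 8 + \left(0 + J\right) = 8 + J$)
$\left(\left(f c{\left(1,4 \right)} + 5\right) + H{\left(11 \right)}\right)^{2} = \left(\left(11 \cdot 9 + 5\right) + \left(8 + 11\right)\right)^{2} = \left(\left(99 + 5\right) + 19\right)^{2} = \left(104 + 19\right)^{2} = 123^{2} = 15129$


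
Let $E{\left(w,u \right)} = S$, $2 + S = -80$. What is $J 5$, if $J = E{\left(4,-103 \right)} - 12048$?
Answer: $-60650$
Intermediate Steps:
$S = -82$ ($S = -2 - 80 = -82$)
$E{\left(w,u \right)} = -82$
$J = -12130$ ($J = -82 - 12048 = -12130$)
$J 5 = \left(-12130\right) 5 = -60650$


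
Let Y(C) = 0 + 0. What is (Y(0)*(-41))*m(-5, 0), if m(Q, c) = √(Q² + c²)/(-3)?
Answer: 0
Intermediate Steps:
Y(C) = 0
m(Q, c) = -√(Q² + c²)/3 (m(Q, c) = √(Q² + c²)*(-⅓) = -√(Q² + c²)/3)
(Y(0)*(-41))*m(-5, 0) = (0*(-41))*(-√((-5)² + 0²)/3) = 0*(-√(25 + 0)/3) = 0*(-√25/3) = 0*(-⅓*5) = 0*(-5/3) = 0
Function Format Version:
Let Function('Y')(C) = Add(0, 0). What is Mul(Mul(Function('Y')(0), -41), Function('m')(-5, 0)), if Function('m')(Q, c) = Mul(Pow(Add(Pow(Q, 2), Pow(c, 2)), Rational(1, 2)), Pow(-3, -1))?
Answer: 0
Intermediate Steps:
Function('Y')(C) = 0
Function('m')(Q, c) = Mul(Rational(-1, 3), Pow(Add(Pow(Q, 2), Pow(c, 2)), Rational(1, 2))) (Function('m')(Q, c) = Mul(Pow(Add(Pow(Q, 2), Pow(c, 2)), Rational(1, 2)), Rational(-1, 3)) = Mul(Rational(-1, 3), Pow(Add(Pow(Q, 2), Pow(c, 2)), Rational(1, 2))))
Mul(Mul(Function('Y')(0), -41), Function('m')(-5, 0)) = Mul(Mul(0, -41), Mul(Rational(-1, 3), Pow(Add(Pow(-5, 2), Pow(0, 2)), Rational(1, 2)))) = Mul(0, Mul(Rational(-1, 3), Pow(Add(25, 0), Rational(1, 2)))) = Mul(0, Mul(Rational(-1, 3), Pow(25, Rational(1, 2)))) = Mul(0, Mul(Rational(-1, 3), 5)) = Mul(0, Rational(-5, 3)) = 0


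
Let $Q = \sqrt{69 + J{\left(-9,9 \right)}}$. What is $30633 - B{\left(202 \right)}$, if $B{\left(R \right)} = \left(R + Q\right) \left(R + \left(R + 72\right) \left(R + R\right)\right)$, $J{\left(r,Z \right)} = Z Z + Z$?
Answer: $-22370763 - 110898 \sqrt{159} \approx -2.3769 \cdot 10^{7}$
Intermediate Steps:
$J{\left(r,Z \right)} = Z + Z^{2}$ ($J{\left(r,Z \right)} = Z^{2} + Z = Z + Z^{2}$)
$Q = \sqrt{159}$ ($Q = \sqrt{69 + 9 \left(1 + 9\right)} = \sqrt{69 + 9 \cdot 10} = \sqrt{69 + 90} = \sqrt{159} \approx 12.61$)
$B{\left(R \right)} = \left(R + \sqrt{159}\right) \left(R + 2 R \left(72 + R\right)\right)$ ($B{\left(R \right)} = \left(R + \sqrt{159}\right) \left(R + \left(R + 72\right) \left(R + R\right)\right) = \left(R + \sqrt{159}\right) \left(R + \left(72 + R\right) 2 R\right) = \left(R + \sqrt{159}\right) \left(R + 2 R \left(72 + R\right)\right)$)
$30633 - B{\left(202 \right)} = 30633 - 202 \left(2 \cdot 202^{2} + 145 \cdot 202 + 145 \sqrt{159} + 2 \cdot 202 \sqrt{159}\right) = 30633 - 202 \left(2 \cdot 40804 + 29290 + 145 \sqrt{159} + 404 \sqrt{159}\right) = 30633 - 202 \left(81608 + 29290 + 145 \sqrt{159} + 404 \sqrt{159}\right) = 30633 - 202 \left(110898 + 549 \sqrt{159}\right) = 30633 - \left(22401396 + 110898 \sqrt{159}\right) = -22370763 - 110898 \sqrt{159}$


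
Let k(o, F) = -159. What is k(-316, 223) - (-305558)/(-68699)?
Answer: -11228699/68699 ≈ -163.45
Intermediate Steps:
k(-316, 223) - (-305558)/(-68699) = -159 - (-305558)/(-68699) = -159 - (-305558)*(-1)/68699 = -159 - 1*305558/68699 = -159 - 305558/68699 = -11228699/68699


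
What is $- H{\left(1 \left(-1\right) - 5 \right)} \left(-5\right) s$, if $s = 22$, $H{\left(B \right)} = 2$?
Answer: $220$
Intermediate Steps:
$- H{\left(1 \left(-1\right) - 5 \right)} \left(-5\right) s = \left(-1\right) 2 \left(-5\right) 22 = \left(-2\right) \left(-5\right) 22 = 10 \cdot 22 = 220$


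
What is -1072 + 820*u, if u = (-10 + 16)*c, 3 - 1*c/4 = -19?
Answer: 431888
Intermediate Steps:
c = 88 (c = 12 - 4*(-19) = 12 + 76 = 88)
u = 528 (u = (-10 + 16)*88 = 6*88 = 528)
-1072 + 820*u = -1072 + 820*528 = -1072 + 432960 = 431888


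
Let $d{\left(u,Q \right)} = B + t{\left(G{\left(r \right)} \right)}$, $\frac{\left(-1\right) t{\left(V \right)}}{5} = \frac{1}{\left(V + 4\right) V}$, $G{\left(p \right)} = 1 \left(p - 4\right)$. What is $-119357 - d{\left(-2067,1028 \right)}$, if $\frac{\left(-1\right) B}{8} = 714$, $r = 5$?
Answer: $-113644$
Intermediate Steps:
$G{\left(p \right)} = -4 + p$ ($G{\left(p \right)} = 1 \left(-4 + p\right) = -4 + p$)
$t{\left(V \right)} = - \frac{5}{V \left(4 + V\right)}$ ($t{\left(V \right)} = - 5 \frac{1}{\left(V + 4\right) V} = - 5 \frac{1}{\left(4 + V\right) V} = - 5 \frac{1}{V \left(4 + V\right)} = - \frac{5}{V \left(4 + V\right)}$)
$B = -5712$ ($B = \left(-8\right) 714 = -5712$)
$d{\left(u,Q \right)} = -5713$ ($d{\left(u,Q \right)} = -5712 - \frac{5}{\left(-4 + 5\right) \left(4 + \left(-4 + 5\right)\right)} = -5712 - \frac{5}{1 \left(4 + 1\right)} = -5712 - \frac{5}{5} = -5712 - 5 \cdot \frac{1}{5} = -5712 - 1 = -5713$)
$-119357 - d{\left(-2067,1028 \right)} = -119357 - -5713 = -119357 + 5713 = -113644$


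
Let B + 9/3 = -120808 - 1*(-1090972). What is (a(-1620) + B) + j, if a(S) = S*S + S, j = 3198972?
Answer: 6791913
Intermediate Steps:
B = 970161 (B = -3 + (-120808 - 1*(-1090972)) = -3 + (-120808 + 1090972) = -3 + 970164 = 970161)
a(S) = S + S**2 (a(S) = S**2 + S = S + S**2)
(a(-1620) + B) + j = (-1620*(1 - 1620) + 970161) + 3198972 = (-1620*(-1619) + 970161) + 3198972 = (2622780 + 970161) + 3198972 = 3592941 + 3198972 = 6791913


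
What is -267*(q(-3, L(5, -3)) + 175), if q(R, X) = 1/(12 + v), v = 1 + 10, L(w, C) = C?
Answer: -1074942/23 ≈ -46737.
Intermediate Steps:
v = 11
q(R, X) = 1/23 (q(R, X) = 1/(12 + 11) = 1/23)
-267*(q(-3, L(5, -3)) + 175) = -267*(1/23 + 175) = -267*4026/23 = -1074942/23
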